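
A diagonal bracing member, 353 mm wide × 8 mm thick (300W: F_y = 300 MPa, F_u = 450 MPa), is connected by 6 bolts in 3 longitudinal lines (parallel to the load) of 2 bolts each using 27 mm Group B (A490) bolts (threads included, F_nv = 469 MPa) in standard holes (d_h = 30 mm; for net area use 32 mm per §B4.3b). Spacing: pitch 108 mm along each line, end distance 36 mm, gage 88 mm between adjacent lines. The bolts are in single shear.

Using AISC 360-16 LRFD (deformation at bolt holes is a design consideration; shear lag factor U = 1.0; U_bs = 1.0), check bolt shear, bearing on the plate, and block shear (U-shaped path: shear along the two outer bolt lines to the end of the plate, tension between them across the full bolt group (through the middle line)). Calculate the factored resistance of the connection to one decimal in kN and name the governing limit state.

Bolt shear: A_b = π(27)²/4 = 572.56 mm². φR_n = 0.75 × 469 × 572.56 × 6 × 1 = 1208.4 kN.
Bearing (8 mm plate, F_u = 450 MPa): end bolts L_c = 36 − 30/2 = 21, R_n = min(1.2×21×8×450, 2.4×27×8×450) = 90.72 kN/bolt; interior L_c = 108 − 30 = 78, R_n = 233.28 kN/bolt. φR_n = 0.75 × (3×90.72 + 3×233.28) = 729.0 kN.
Block shear: shear path 2×[36+1×108] = 2×144 mm, A_gv = 2304, A_nv = 2×(144 − 1.5×32)×8 = 1536 mm²; tension across gage: (176 − 2×32)×8 = 896 mm². R_n = min(0.6×450×1536, 0.6×300×2304) + 1.0×450×896 = min(414.72, 414.72) + 403.2 = 817.92 kN. φR_n = 0.75 × 817.92 = 613.4 kN.
Governing: min(1208.4, 729.0, 613.4) = 613.4 kN → block shear.

613.4 kN (block shear governs)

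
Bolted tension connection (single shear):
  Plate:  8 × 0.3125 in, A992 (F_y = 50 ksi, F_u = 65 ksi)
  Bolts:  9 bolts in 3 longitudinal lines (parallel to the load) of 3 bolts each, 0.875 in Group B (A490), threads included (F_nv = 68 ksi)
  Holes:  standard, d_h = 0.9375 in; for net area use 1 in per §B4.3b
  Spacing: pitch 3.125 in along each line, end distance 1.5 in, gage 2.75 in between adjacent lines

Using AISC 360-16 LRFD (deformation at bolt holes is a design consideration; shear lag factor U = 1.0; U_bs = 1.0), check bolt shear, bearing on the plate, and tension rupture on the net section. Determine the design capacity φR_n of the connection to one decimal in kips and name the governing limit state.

Bolt shear: A_b = π(0.875)²/4 = 0.60132 in². φR_n = 0.75 × 68 × 0.60132 × 9 × 1 = 276.0 kips.
Bearing (0.3125 in plate, F_u = 65 ksi): end bolts L_c = 1.5 − 0.9375/2 = 1.03125, R_n = min(1.2×1.03125×0.3125×65, 2.4×0.875×0.3125×65) = 25.137 kips/bolt; interior L_c = 3.125 − 0.9375 = 2.1875, R_n = 42.656 kips/bolt. φR_n = 0.75 × (3×25.137 + 6×42.656) = 248.5 kips.
Tension rupture (net): A_n = (8 − 3×1)×0.3125 = 1.5625 in² (U = 1.0, A_e = A_n). φR_n = 0.75 × 65 × 1.5625 = 76.2 kips.
Governing: min(276.0, 248.5, 76.2) = 76.2 kips → net-section rupture.

76.2 kips (net-section rupture governs)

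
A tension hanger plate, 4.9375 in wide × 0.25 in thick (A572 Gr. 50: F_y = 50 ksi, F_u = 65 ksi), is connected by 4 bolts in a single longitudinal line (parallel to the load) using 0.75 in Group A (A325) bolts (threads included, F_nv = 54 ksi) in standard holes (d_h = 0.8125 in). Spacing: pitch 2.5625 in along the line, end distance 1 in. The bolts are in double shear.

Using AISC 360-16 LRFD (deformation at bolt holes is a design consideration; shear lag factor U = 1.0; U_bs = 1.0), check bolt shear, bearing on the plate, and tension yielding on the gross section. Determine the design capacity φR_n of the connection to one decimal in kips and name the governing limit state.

Bolt shear: A_b = π(0.75)²/4 = 0.44179 in². φR_n = 0.75 × 54 × 0.44179 × 4 × 2 = 143.1 kips.
Bearing (0.25 in plate, F_u = 65 ksi): end bolts L_c = 1 − 0.8125/2 = 0.59375, R_n = min(1.2×0.59375×0.25×65, 2.4×0.75×0.25×65) = 11.578 kips/bolt; interior L_c = 2.5625 − 0.8125 = 1.75, R_n = 29.25 kips/bolt. φR_n = 0.75 × (1×11.578 + 3×29.25) = 74.5 kips.
Tension yield (gross): A_g = 4.9375×0.25 = 1.2344 in². φR_n = 0.90 × 50 × 1.2344 = 55.5 kips.
Governing: min(143.1, 74.5, 55.5) = 55.5 kips → gross-section yield.

55.5 kips (gross-section yield governs)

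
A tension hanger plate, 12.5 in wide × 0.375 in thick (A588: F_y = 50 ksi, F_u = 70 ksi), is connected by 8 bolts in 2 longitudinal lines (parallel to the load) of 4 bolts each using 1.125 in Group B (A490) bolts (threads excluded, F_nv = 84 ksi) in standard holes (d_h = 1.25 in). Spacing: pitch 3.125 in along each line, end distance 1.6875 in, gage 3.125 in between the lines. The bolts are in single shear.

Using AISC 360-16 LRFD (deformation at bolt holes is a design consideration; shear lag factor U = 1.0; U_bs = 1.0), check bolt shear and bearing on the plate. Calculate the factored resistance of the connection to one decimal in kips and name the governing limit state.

316.0 kips (bearing governs)

Bolt shear: A_b = π(1.125)²/4 = 0.99402 in². φR_n = 0.75 × 84 × 0.99402 × 8 × 1 = 501.0 kips.
Bearing (0.375 in plate, F_u = 70 ksi): end bolts L_c = 1.6875 − 1.25/2 = 1.0625, R_n = min(1.2×1.0625×0.375×70, 2.4×1.125×0.375×70) = 33.469 kips/bolt; interior L_c = 3.125 − 1.25 = 1.875, R_n = 59.063 kips/bolt. φR_n = 0.75 × (2×33.469 + 6×59.063) = 316.0 kips.
Governing: min(501.0, 316.0) = 316.0 kips → bearing.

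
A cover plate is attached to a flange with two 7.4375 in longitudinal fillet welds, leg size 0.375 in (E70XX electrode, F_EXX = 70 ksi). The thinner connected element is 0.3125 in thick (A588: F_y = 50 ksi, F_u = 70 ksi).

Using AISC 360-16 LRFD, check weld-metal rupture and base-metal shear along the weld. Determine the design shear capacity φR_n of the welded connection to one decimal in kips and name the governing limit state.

Weld metal: throat = 0.707×0.375 = 0.26513 in, L = 2×7.4375 = 14.875 in. φR_n = 0.75 × 0.6 × 70 × 0.26513 × 14.875 = 124.2 kips.
Base metal shear (0.3125 in plate): yield φR_n = 1.0×0.6×50×0.3125×14.875 = 139.5 kips; rupture φR_n = 0.75×0.6×70×0.3125×14.875 = 146.4 kips; take 139.5 kips (yield).
Governing: min(124.2, 139.5) = 124.2 kips → weld metal.

124.2 kips (weld metal governs)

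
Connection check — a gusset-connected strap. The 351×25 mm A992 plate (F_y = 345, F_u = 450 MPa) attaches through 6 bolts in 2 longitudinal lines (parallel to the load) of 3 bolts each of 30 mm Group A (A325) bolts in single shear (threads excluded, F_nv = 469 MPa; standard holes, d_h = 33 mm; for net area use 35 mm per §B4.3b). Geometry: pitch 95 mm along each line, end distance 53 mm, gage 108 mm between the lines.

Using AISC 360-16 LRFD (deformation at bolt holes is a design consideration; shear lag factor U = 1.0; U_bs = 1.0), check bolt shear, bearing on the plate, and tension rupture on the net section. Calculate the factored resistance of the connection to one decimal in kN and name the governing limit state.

1491.8 kN (bolt shear governs)

Bolt shear: A_b = π(30)²/4 = 706.86 mm². φR_n = 0.75 × 469 × 706.86 × 6 × 1 = 1491.8 kN.
Bearing (25 mm plate, F_u = 450 MPa): end bolts L_c = 53 − 33/2 = 36.5, R_n = min(1.2×36.5×25×450, 2.4×30×25×450) = 492.75 kN/bolt; interior L_c = 95 − 33 = 62, R_n = 810 kN/bolt. φR_n = 0.75 × (2×492.75 + 4×810) = 3169.1 kN.
Tension rupture (net): A_n = (351 − 2×35)×25 = 7025 mm² (U = 1.0, A_e = A_n). φR_n = 0.75 × 450 × 7025 = 2370.9 kN.
Governing: min(1491.8, 3169.1, 2370.9) = 1491.8 kN → bolt shear.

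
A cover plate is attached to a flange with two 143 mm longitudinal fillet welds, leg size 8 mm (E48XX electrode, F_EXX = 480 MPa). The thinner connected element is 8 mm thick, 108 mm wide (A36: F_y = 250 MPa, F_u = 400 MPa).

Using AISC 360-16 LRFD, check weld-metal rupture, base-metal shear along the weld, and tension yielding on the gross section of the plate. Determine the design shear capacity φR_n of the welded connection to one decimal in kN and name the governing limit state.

Weld metal: throat = 0.707×8 = 5.656 mm, L = 2×143 = 286 mm. φR_n = 0.75 × 0.6 × 480 × 5.656 × 286 = 349.4 kN.
Base metal shear (8 mm plate): yield φR_n = 1.0×0.6×250×8×286 = 343.2 kN; rupture φR_n = 0.75×0.6×400×8×286 = 411.8 kN; take 343.2 kN (yield).
Tension yield (gross): A_g = 108×8 = 864 mm². φR_n = 0.90 × 250 × 864 = 194.4 kN.
Governing: min(349.4, 343.2, 194.4) = 194.4 kN → gross-section yield.

194.4 kN (gross-section yield governs)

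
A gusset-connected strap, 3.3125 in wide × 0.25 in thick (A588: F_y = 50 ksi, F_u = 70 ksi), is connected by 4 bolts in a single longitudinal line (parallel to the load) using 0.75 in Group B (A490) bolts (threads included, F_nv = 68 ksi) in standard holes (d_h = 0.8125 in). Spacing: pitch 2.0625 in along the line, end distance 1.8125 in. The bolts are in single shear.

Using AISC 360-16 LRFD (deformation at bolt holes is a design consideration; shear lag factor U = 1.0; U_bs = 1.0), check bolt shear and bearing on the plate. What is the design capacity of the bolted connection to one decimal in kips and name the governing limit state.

81.2 kips (bearing governs)

Bolt shear: A_b = π(0.75)²/4 = 0.44179 in². φR_n = 0.75 × 68 × 0.44179 × 4 × 1 = 90.1 kips.
Bearing (0.25 in plate, F_u = 70 ksi): end bolts L_c = 1.8125 − 0.8125/2 = 1.40625, R_n = min(1.2×1.40625×0.25×70, 2.4×0.75×0.25×70) = 29.531 kips/bolt; interior L_c = 2.0625 − 0.8125 = 1.25, R_n = 26.25 kips/bolt. φR_n = 0.75 × (1×29.531 + 3×26.25) = 81.2 kips.
Governing: min(90.1, 81.2) = 81.2 kips → bearing.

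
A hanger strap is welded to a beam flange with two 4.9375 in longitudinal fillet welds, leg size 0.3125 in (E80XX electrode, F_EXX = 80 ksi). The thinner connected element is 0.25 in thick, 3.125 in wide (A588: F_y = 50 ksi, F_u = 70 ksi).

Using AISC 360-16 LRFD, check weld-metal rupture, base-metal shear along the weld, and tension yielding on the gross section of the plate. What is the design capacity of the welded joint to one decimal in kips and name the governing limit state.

Weld metal: throat = 0.707×0.3125 = 0.22094 in, L = 2×4.9375 = 9.875 in. φR_n = 0.75 × 0.6 × 80 × 0.22094 × 9.875 = 78.5 kips.
Base metal shear (0.25 in plate): yield φR_n = 1.0×0.6×50×0.25×9.875 = 74.1 kips; rupture φR_n = 0.75×0.6×70×0.25×9.875 = 77.8 kips; take 74.1 kips (yield).
Tension yield (gross): A_g = 3.125×0.25 = 0.78125 in². φR_n = 0.90 × 50 × 0.78125 = 35.2 kips.
Governing: min(78.5, 74.1, 35.2) = 35.2 kips → gross-section yield.

35.2 kips (gross-section yield governs)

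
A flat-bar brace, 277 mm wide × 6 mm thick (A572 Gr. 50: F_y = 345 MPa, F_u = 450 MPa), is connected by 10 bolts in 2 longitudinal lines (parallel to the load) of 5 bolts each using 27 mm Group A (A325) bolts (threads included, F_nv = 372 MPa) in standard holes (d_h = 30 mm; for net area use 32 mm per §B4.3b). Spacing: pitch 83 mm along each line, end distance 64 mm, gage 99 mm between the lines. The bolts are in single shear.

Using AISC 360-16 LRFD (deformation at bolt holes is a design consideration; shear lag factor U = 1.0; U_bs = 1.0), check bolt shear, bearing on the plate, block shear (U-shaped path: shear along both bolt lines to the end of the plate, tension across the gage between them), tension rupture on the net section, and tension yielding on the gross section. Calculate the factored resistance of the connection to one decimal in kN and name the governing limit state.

431.3 kN (net-section rupture governs)

Bolt shear: A_b = π(27)²/4 = 572.56 mm². φR_n = 0.75 × 372 × 572.56 × 10 × 1 = 1597.4 kN.
Bearing (6 mm plate, F_u = 450 MPa): end bolts L_c = 64 − 30/2 = 49, R_n = min(1.2×49×6×450, 2.4×27×6×450) = 158.76 kN/bolt; interior L_c = 83 − 30 = 53, R_n = 171.72 kN/bolt. φR_n = 0.75 × (2×158.76 + 8×171.72) = 1268.5 kN.
Block shear: shear path 2×[64+4×83] = 2×396 mm, A_gv = 4752, A_nv = 2×(396 − 4.5×32)×6 = 3024 mm²; tension across gage: (99 − 1×32)×6 = 402 mm². R_n = min(0.6×450×3024, 0.6×345×4752) + 1.0×450×402 = min(816.48, 983.66) + 180.9 = 997.38 kN. φR_n = 0.75 × 997.38 = 748.0 kN.
Tension rupture (net): A_n = (277 − 2×32)×6 = 1278 mm² (U = 1.0, A_e = A_n). φR_n = 0.75 × 450 × 1278 = 431.3 kN.
Tension yield (gross): A_g = 277×6 = 1662 mm². φR_n = 0.90 × 345 × 1662 = 516.1 kN.
Governing: min(1597.4, 1268.5, 748.0, 431.3, 516.1) = 431.3 kN → net-section rupture.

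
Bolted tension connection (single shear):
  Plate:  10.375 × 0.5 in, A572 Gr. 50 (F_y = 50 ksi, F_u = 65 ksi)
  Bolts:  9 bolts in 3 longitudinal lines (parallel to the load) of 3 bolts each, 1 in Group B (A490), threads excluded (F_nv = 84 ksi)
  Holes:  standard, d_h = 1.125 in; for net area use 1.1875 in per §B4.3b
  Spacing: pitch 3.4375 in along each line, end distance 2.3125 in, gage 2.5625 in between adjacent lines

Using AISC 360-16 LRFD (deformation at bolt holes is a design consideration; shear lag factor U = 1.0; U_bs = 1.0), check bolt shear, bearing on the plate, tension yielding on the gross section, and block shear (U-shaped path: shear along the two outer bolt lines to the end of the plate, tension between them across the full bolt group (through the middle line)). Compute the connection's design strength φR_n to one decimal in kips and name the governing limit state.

233.4 kips (gross-section yield governs)

Bolt shear: A_b = π(1)²/4 = 0.7854 in². φR_n = 0.75 × 84 × 0.7854 × 9 × 1 = 445.3 kips.
Bearing (0.5 in plate, F_u = 65 ksi): end bolts L_c = 2.3125 − 1.125/2 = 1.75, R_n = min(1.2×1.75×0.5×65, 2.4×1×0.5×65) = 68.25 kips/bolt; interior L_c = 3.4375 − 1.125 = 2.3125, R_n = 78 kips/bolt. φR_n = 0.75 × (3×68.25 + 6×78) = 504.6 kips.
Tension yield (gross): A_g = 10.375×0.5 = 5.1875 in². φR_n = 0.90 × 50 × 5.1875 = 233.4 kips.
Block shear: shear path 2×[2.3125+2×3.4375] = 2×9.1875 in, A_gv = 9.1875, A_nv = 2×(9.1875 − 2.5×1.1875)×0.5 = 6.2188 in²; tension across gage: (5.125 − 2×1.1875)×0.5 = 1.375 in². R_n = min(0.6×65×6.2188, 0.6×50×9.1875) + 1.0×65×1.375 = min(242.53, 275.63) + 89.375 = 331.91 kips. φR_n = 0.75 × 331.91 = 248.9 kips.
Governing: min(445.3, 504.6, 233.4, 248.9) = 233.4 kips → gross-section yield.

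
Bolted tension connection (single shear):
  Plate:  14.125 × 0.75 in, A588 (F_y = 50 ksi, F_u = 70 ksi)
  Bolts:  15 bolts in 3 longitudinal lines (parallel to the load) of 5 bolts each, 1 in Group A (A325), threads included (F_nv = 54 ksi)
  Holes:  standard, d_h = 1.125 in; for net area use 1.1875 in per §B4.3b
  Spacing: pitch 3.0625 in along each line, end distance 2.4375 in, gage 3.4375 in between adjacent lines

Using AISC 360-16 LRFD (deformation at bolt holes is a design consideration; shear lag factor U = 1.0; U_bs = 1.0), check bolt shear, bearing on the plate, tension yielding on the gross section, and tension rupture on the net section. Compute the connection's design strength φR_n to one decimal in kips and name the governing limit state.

415.9 kips (net-section rupture governs)

Bolt shear: A_b = π(1)²/4 = 0.7854 in². φR_n = 0.75 × 54 × 0.7854 × 15 × 1 = 477.1 kips.
Bearing (0.75 in plate, F_u = 70 ksi): end bolts L_c = 2.4375 − 1.125/2 = 1.875, R_n = min(1.2×1.875×0.75×70, 2.4×1×0.75×70) = 118.13 kips/bolt; interior L_c = 3.0625 − 1.125 = 1.9375, R_n = 122.06 kips/bolt. φR_n = 0.75 × (3×118.13 + 12×122.06) = 1364.3 kips.
Tension yield (gross): A_g = 14.125×0.75 = 10.594 in². φR_n = 0.90 × 50 × 10.594 = 476.7 kips.
Tension rupture (net): A_n = (14.125 − 3×1.1875)×0.75 = 7.9219 in² (U = 1.0, A_e = A_n). φR_n = 0.75 × 70 × 7.9219 = 415.9 kips.
Governing: min(477.1, 1364.3, 476.7, 415.9) = 415.9 kips → net-section rupture.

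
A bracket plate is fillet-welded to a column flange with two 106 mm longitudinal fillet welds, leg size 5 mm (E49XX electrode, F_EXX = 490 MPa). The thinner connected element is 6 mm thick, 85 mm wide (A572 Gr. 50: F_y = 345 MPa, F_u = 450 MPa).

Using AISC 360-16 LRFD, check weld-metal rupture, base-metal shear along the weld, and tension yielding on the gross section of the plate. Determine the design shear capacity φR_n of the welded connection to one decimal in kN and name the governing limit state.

158.4 kN (gross-section yield governs)

Weld metal: throat = 0.707×5 = 3.535 mm, L = 2×106 = 212 mm. φR_n = 0.75 × 0.6 × 490 × 3.535 × 212 = 165.2 kN.
Base metal shear (6 mm plate): yield φR_n = 1.0×0.6×345×6×212 = 263.3 kN; rupture φR_n = 0.75×0.6×450×6×212 = 257.6 kN; take 257.6 kN (rupture).
Tension yield (gross): A_g = 85×6 = 510 mm². φR_n = 0.90 × 345 × 510 = 158.4 kN.
Governing: min(165.2, 257.6, 158.4) = 158.4 kN → gross-section yield.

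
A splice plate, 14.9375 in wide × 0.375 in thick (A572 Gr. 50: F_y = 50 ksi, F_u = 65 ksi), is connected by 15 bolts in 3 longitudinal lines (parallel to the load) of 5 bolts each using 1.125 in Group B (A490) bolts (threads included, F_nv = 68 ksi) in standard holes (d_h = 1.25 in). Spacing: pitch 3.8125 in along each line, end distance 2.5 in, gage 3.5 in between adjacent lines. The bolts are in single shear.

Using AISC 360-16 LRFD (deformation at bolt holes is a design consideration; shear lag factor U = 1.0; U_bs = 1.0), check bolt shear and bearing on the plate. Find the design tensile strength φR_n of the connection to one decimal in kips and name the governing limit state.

Bolt shear: A_b = π(1.125)²/4 = 0.99402 in². φR_n = 0.75 × 68 × 0.99402 × 15 × 1 = 760.4 kips.
Bearing (0.375 in plate, F_u = 65 ksi): end bolts L_c = 2.5 − 1.25/2 = 1.875, R_n = min(1.2×1.875×0.375×65, 2.4×1.125×0.375×65) = 54.844 kips/bolt; interior L_c = 3.8125 − 1.25 = 2.5625, R_n = 65.813 kips/bolt. φR_n = 0.75 × (3×54.844 + 12×65.813) = 715.7 kips.
Governing: min(760.4, 715.7) = 715.7 kips → bearing.

715.7 kips (bearing governs)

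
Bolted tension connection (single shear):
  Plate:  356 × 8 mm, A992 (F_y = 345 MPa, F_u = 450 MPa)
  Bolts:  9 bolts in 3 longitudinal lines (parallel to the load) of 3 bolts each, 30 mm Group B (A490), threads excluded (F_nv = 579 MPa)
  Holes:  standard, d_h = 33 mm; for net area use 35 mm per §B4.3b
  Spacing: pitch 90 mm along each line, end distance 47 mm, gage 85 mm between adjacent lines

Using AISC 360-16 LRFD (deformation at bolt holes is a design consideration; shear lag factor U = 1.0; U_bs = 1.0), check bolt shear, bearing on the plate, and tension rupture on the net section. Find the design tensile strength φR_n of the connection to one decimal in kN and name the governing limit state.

Bolt shear: A_b = π(30)²/4 = 706.86 mm². φR_n = 0.75 × 579 × 706.86 × 9 × 1 = 2762.6 kN.
Bearing (8 mm plate, F_u = 450 MPa): end bolts L_c = 47 − 33/2 = 30.5, R_n = min(1.2×30.5×8×450, 2.4×30×8×450) = 131.76 kN/bolt; interior L_c = 90 − 33 = 57, R_n = 246.24 kN/bolt. φR_n = 0.75 × (3×131.76 + 6×246.24) = 1404.5 kN.
Tension rupture (net): A_n = (356 − 3×35)×8 = 2008 mm² (U = 1.0, A_e = A_n). φR_n = 0.75 × 450 × 2008 = 677.7 kN.
Governing: min(2762.6, 1404.5, 677.7) = 677.7 kN → net-section rupture.

677.7 kN (net-section rupture governs)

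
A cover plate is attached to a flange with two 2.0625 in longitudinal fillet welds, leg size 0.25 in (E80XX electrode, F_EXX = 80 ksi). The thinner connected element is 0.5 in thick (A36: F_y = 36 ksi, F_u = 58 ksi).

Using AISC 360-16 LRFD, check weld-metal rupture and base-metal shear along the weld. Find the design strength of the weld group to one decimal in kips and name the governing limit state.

26.2 kips (weld metal governs)

Weld metal: throat = 0.707×0.25 = 0.17675 in, L = 2×2.0625 = 4.125 in. φR_n = 0.75 × 0.6 × 80 × 0.17675 × 4.125 = 26.2 kips.
Base metal shear (0.5 in plate): yield φR_n = 1.0×0.6×36×0.5×4.125 = 44.6 kips; rupture φR_n = 0.75×0.6×58×0.5×4.125 = 53.8 kips; take 44.6 kips (yield).
Governing: min(26.2, 44.6) = 26.2 kips → weld metal.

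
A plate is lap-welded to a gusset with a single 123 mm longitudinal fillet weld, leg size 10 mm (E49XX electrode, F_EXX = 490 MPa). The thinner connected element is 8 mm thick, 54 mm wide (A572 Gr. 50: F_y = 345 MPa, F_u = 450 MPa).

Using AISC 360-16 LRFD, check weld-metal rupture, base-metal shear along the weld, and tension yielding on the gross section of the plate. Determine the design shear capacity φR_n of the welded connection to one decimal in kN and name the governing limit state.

Weld metal: throat = 0.707×10 = 7.07 mm, L = 123 mm. φR_n = 0.75 × 0.6 × 490 × 7.07 × 123 = 191.7 kN.
Base metal shear (8 mm plate): yield φR_n = 1.0×0.6×345×8×123 = 203.7 kN; rupture φR_n = 0.75×0.6×450×8×123 = 199.3 kN; take 199.3 kN (rupture).
Tension yield (gross): A_g = 54×8 = 432 mm². φR_n = 0.90 × 345 × 432 = 134.1 kN.
Governing: min(191.7, 199.3, 134.1) = 134.1 kN → gross-section yield.

134.1 kN (gross-section yield governs)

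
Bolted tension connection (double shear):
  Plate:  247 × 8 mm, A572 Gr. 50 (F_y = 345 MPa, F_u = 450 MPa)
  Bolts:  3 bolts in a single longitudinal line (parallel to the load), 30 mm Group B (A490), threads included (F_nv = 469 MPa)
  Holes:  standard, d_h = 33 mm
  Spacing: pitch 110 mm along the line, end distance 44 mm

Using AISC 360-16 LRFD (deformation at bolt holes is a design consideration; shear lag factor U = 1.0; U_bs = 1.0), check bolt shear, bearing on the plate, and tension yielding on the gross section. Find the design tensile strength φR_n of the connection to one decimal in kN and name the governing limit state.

Bolt shear: A_b = π(30)²/4 = 706.86 mm². φR_n = 0.75 × 469 × 706.86 × 3 × 2 = 1491.8 kN.
Bearing (8 mm plate, F_u = 450 MPa): end bolts L_c = 44 − 33/2 = 27.5, R_n = min(1.2×27.5×8×450, 2.4×30×8×450) = 118.8 kN/bolt; interior L_c = 110 − 33 = 77, R_n = 259.2 kN/bolt. φR_n = 0.75 × (1×118.8 + 2×259.2) = 477.9 kN.
Tension yield (gross): A_g = 247×8 = 1976 mm². φR_n = 0.90 × 345 × 1976 = 613.5 kN.
Governing: min(1491.8, 477.9, 613.5) = 477.9 kN → bearing.

477.9 kN (bearing governs)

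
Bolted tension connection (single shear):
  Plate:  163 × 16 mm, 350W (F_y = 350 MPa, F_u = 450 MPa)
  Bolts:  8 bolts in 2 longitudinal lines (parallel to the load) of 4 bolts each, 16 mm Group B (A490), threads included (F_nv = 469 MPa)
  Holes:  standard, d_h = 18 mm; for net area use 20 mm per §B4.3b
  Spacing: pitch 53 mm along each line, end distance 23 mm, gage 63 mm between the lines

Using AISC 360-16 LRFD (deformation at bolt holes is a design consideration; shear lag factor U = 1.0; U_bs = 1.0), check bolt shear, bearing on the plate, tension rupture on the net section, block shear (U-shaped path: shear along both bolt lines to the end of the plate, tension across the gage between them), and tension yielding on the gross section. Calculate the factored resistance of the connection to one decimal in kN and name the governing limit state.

565.8 kN (bolt shear governs)

Bolt shear: A_b = π(16)²/4 = 201.06 mm². φR_n = 0.75 × 469 × 201.06 × 8 × 1 = 565.8 kN.
Bearing (16 mm plate, F_u = 450 MPa): end bolts L_c = 23 − 18/2 = 14, R_n = min(1.2×14×16×450, 2.4×16×16×450) = 120.96 kN/bolt; interior L_c = 53 − 18 = 35, R_n = 276.48 kN/bolt. φR_n = 0.75 × (2×120.96 + 6×276.48) = 1425.6 kN.
Tension rupture (net): A_n = (163 − 2×20)×16 = 1968 mm² (U = 1.0, A_e = A_n). φR_n = 0.75 × 450 × 1968 = 664.2 kN.
Block shear: shear path 2×[23+3×53] = 2×182 mm, A_gv = 5824, A_nv = 2×(182 − 3.5×20)×16 = 3584 mm²; tension across gage: (63 − 1×20)×16 = 688 mm². R_n = min(0.6×450×3584, 0.6×350×5824) + 1.0×450×688 = min(967.68, 1223) + 309.6 = 1277.3 kN. φR_n = 0.75 × 1277.3 = 958.0 kN.
Tension yield (gross): A_g = 163×16 = 2608 mm². φR_n = 0.90 × 350 × 2608 = 821.5 kN.
Governing: min(565.8, 1425.6, 664.2, 958.0, 821.5) = 565.8 kN → bolt shear.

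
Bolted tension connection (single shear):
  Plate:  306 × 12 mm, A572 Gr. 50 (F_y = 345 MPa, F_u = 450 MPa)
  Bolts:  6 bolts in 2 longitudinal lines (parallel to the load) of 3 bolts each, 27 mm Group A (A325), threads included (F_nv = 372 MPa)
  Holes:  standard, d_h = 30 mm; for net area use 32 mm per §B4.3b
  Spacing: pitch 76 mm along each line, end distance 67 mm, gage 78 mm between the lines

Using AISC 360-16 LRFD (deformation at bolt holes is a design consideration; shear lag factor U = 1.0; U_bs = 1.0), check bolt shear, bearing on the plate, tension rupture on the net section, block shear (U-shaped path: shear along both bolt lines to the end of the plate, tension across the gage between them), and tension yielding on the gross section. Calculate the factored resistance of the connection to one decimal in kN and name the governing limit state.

861.8 kN (block shear governs)

Bolt shear: A_b = π(27)²/4 = 572.56 mm². φR_n = 0.75 × 372 × 572.56 × 6 × 1 = 958.5 kN.
Bearing (12 mm plate, F_u = 450 MPa): end bolts L_c = 67 − 30/2 = 52, R_n = min(1.2×52×12×450, 2.4×27×12×450) = 336.96 kN/bolt; interior L_c = 76 − 30 = 46, R_n = 298.08 kN/bolt. φR_n = 0.75 × (2×336.96 + 4×298.08) = 1399.7 kN.
Tension rupture (net): A_n = (306 − 2×32)×12 = 2904 mm² (U = 1.0, A_e = A_n). φR_n = 0.75 × 450 × 2904 = 980.1 kN.
Block shear: shear path 2×[67+2×76] = 2×219 mm, A_gv = 5256, A_nv = 2×(219 − 2.5×32)×12 = 3336 mm²; tension across gage: (78 − 1×32)×12 = 552 mm². R_n = min(0.6×450×3336, 0.6×345×5256) + 1.0×450×552 = min(900.72, 1088) + 248.4 = 1149.1 kN. φR_n = 0.75 × 1149.1 = 861.8 kN.
Tension yield (gross): A_g = 306×12 = 3672 mm². φR_n = 0.90 × 345 × 3672 = 1140.2 kN.
Governing: min(958.5, 1399.7, 980.1, 861.8, 1140.2) = 861.8 kN → block shear.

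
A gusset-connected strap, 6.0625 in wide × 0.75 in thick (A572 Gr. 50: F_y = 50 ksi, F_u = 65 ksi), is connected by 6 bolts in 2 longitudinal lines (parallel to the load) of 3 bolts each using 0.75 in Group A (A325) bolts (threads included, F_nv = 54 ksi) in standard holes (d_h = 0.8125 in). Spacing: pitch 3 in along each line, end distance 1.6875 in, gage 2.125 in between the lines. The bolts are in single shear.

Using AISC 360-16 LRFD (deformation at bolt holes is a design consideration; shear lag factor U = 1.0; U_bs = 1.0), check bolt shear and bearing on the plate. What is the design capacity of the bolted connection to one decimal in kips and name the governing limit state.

107.4 kips (bolt shear governs)

Bolt shear: A_b = π(0.75)²/4 = 0.44179 in². φR_n = 0.75 × 54 × 0.44179 × 6 × 1 = 107.4 kips.
Bearing (0.75 in plate, F_u = 65 ksi): end bolts L_c = 1.6875 − 0.8125/2 = 1.28125, R_n = min(1.2×1.28125×0.75×65, 2.4×0.75×0.75×65) = 74.953 kips/bolt; interior L_c = 3 − 0.8125 = 2.1875, R_n = 87.75 kips/bolt. φR_n = 0.75 × (2×74.953 + 4×87.75) = 375.7 kips.
Governing: min(107.4, 375.7) = 107.4 kips → bolt shear.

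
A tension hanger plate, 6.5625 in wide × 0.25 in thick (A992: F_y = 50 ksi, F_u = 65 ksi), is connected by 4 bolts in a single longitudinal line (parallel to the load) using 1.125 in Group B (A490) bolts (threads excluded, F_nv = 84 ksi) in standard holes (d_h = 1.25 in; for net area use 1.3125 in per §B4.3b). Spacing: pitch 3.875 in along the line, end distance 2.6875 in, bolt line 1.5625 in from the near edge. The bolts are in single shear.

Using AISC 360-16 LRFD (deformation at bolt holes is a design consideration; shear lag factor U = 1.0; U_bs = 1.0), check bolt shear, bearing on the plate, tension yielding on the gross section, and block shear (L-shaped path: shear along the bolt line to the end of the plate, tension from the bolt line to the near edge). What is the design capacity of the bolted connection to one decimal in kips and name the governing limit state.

Bolt shear: A_b = π(1.125)²/4 = 0.99402 in². φR_n = 0.75 × 84 × 0.99402 × 4 × 1 = 250.5 kips.
Bearing (0.25 in plate, F_u = 65 ksi): end bolts L_c = 2.6875 − 1.25/2 = 2.0625, R_n = min(1.2×2.0625×0.25×65, 2.4×1.125×0.25×65) = 40.219 kips/bolt; interior L_c = 3.875 − 1.25 = 2.625, R_n = 43.875 kips/bolt. φR_n = 0.75 × (1×40.219 + 3×43.875) = 128.9 kips.
Tension yield (gross): A_g = 6.5625×0.25 = 1.6406 in². φR_n = 0.90 × 50 × 1.6406 = 73.8 kips.
Block shear: shear path 1×[2.6875+3×3.875] = 1×14.3125 in, A_gv = 3.5781, A_nv = 1×(14.3125 − 3.5×1.3125)×0.25 = 2.4297 in²; tension to near edge: (1.5625 − 0.5×1.3125)×0.25 = 0.22656 in². R_n = min(0.6×65×2.4297, 0.6×50×3.5781) + 1.0×65×0.22656 = min(94.758, 107.34) + 14.726 = 109.48 kips. φR_n = 0.75 × 109.48 = 82.1 kips.
Governing: min(250.5, 128.9, 73.8, 82.1) = 73.8 kips → gross-section yield.

73.8 kips (gross-section yield governs)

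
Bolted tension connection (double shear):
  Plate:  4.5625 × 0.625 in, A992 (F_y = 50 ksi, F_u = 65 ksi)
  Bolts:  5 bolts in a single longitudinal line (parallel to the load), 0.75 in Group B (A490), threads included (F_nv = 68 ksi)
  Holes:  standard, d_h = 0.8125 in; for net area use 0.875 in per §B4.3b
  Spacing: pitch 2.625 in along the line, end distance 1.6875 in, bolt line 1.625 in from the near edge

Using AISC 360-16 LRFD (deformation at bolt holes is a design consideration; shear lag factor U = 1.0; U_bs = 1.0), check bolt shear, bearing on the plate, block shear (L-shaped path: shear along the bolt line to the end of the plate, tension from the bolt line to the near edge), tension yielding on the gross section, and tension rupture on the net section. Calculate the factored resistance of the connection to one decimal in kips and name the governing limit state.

112.4 kips (net-section rupture governs)

Bolt shear: A_b = π(0.75)²/4 = 0.44179 in². φR_n = 0.75 × 68 × 0.44179 × 5 × 2 = 225.3 kips.
Bearing (0.625 in plate, F_u = 65 ksi): end bolts L_c = 1.6875 − 0.8125/2 = 1.28125, R_n = min(1.2×1.28125×0.625×65, 2.4×0.75×0.625×65) = 62.461 kips/bolt; interior L_c = 2.625 − 0.8125 = 1.8125, R_n = 73.125 kips/bolt. φR_n = 0.75 × (1×62.461 + 4×73.125) = 266.2 kips.
Block shear: shear path 1×[1.6875+4×2.625] = 1×12.1875 in, A_gv = 7.6172, A_nv = 1×(12.1875 − 4.5×0.875)×0.625 = 5.1563 in²; tension to near edge: (1.625 − 0.5×0.875)×0.625 = 0.74219 in². R_n = min(0.6×65×5.1563, 0.6×50×7.6172) + 1.0×65×0.74219 = min(201.1, 228.52) + 48.242 = 249.34 kips. φR_n = 0.75 × 249.34 = 187.0 kips.
Tension yield (gross): A_g = 4.5625×0.625 = 2.8516 in². φR_n = 0.90 × 50 × 2.8516 = 128.3 kips.
Tension rupture (net): A_n = (4.5625 − 1×0.875)×0.625 = 2.3047 in² (U = 1.0, A_e = A_n). φR_n = 0.75 × 65 × 2.3047 = 112.4 kips.
Governing: min(225.3, 266.2, 187.0, 128.3, 112.4) = 112.4 kips → net-section rupture.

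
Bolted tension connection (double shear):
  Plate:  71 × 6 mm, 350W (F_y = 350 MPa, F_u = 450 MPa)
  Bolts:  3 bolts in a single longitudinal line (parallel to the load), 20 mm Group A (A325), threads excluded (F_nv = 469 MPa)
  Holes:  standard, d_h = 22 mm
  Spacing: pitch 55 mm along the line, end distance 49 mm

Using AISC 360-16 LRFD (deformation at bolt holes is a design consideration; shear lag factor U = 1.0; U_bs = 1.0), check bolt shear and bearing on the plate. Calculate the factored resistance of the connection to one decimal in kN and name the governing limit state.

Bolt shear: A_b = π(20)²/4 = 314.16 mm². φR_n = 0.75 × 469 × 314.16 × 3 × 2 = 663.0 kN.
Bearing (6 mm plate, F_u = 450 MPa): end bolts L_c = 49 − 22/2 = 38, R_n = min(1.2×38×6×450, 2.4×20×6×450) = 123.12 kN/bolt; interior L_c = 55 − 22 = 33, R_n = 106.92 kN/bolt. φR_n = 0.75 × (1×123.12 + 2×106.92) = 252.7 kN.
Governing: min(663.0, 252.7) = 252.7 kN → bearing.

252.7 kN (bearing governs)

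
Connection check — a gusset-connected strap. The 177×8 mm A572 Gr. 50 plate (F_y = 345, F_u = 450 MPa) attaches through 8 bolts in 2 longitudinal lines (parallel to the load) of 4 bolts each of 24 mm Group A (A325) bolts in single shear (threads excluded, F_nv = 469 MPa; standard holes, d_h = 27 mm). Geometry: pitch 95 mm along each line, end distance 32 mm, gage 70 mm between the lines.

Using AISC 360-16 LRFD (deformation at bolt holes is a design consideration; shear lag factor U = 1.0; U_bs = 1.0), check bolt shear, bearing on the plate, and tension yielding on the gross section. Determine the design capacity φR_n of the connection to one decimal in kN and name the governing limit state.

439.7 kN (gross-section yield governs)

Bolt shear: A_b = π(24)²/4 = 452.39 mm². φR_n = 0.75 × 469 × 452.39 × 8 × 1 = 1273.0 kN.
Bearing (8 mm plate, F_u = 450 MPa): end bolts L_c = 32 − 27/2 = 18.5, R_n = min(1.2×18.5×8×450, 2.4×24×8×450) = 79.92 kN/bolt; interior L_c = 95 − 27 = 68, R_n = 207.36 kN/bolt. φR_n = 0.75 × (2×79.92 + 6×207.36) = 1053.0 kN.
Tension yield (gross): A_g = 177×8 = 1416 mm². φR_n = 0.90 × 345 × 1416 = 439.7 kN.
Governing: min(1273.0, 1053.0, 439.7) = 439.7 kN → gross-section yield.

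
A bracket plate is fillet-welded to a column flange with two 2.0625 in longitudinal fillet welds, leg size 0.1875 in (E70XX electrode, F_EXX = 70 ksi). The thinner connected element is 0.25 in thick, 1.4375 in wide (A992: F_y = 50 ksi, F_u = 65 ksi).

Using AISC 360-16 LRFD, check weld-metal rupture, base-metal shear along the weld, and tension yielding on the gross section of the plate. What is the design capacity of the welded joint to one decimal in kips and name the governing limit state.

Weld metal: throat = 0.707×0.1875 = 0.13256 in, L = 2×2.0625 = 4.125 in. φR_n = 0.75 × 0.6 × 70 × 0.13256 × 4.125 = 17.2 kips.
Base metal shear (0.25 in plate): yield φR_n = 1.0×0.6×50×0.25×4.125 = 30.9 kips; rupture φR_n = 0.75×0.6×65×0.25×4.125 = 30.2 kips; take 30.2 kips (rupture).
Tension yield (gross): A_g = 1.4375×0.25 = 0.35938 in². φR_n = 0.90 × 50 × 0.35938 = 16.2 kips.
Governing: min(17.2, 30.2, 16.2) = 16.2 kips → gross-section yield.

16.2 kips (gross-section yield governs)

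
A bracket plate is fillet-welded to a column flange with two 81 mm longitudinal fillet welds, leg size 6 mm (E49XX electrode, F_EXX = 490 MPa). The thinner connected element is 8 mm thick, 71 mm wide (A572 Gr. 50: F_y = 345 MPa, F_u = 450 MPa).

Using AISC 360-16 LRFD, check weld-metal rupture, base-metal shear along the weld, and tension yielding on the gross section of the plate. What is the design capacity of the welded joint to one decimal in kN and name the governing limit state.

151.5 kN (weld metal governs)

Weld metal: throat = 0.707×6 = 4.242 mm, L = 2×81 = 162 mm. φR_n = 0.75 × 0.6 × 490 × 4.242 × 162 = 151.5 kN.
Base metal shear (8 mm plate): yield φR_n = 1.0×0.6×345×8×162 = 268.3 kN; rupture φR_n = 0.75×0.6×450×8×162 = 262.4 kN; take 262.4 kN (rupture).
Tension yield (gross): A_g = 71×8 = 568 mm². φR_n = 0.90 × 345 × 568 = 176.4 kN.
Governing: min(151.5, 262.4, 176.4) = 151.5 kN → weld metal.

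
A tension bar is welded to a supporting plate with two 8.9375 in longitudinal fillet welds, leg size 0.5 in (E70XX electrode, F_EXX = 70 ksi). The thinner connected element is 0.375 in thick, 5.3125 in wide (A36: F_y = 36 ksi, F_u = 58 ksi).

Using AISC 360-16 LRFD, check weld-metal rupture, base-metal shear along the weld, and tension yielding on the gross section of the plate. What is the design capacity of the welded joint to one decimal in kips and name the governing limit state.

Weld metal: throat = 0.707×0.5 = 0.3535 in, L = 2×8.9375 = 17.875 in. φR_n = 0.75 × 0.6 × 70 × 0.3535 × 17.875 = 199.0 kips.
Base metal shear (0.375 in plate): yield φR_n = 1.0×0.6×36×0.375×17.875 = 144.8 kips; rupture φR_n = 0.75×0.6×58×0.375×17.875 = 175.0 kips; take 144.8 kips (yield).
Tension yield (gross): A_g = 5.3125×0.375 = 1.9922 in². φR_n = 0.90 × 36 × 1.9922 = 64.5 kips.
Governing: min(199.0, 144.8, 64.5) = 64.5 kips → gross-section yield.

64.5 kips (gross-section yield governs)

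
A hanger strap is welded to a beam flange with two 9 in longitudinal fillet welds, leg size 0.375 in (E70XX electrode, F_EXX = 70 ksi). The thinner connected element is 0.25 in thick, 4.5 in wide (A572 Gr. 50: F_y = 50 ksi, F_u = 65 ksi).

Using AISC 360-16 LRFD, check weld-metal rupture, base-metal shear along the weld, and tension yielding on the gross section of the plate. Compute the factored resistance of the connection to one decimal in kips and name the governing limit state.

Weld metal: throat = 0.707×0.375 = 0.26513 in, L = 2×9 = 18 in. φR_n = 0.75 × 0.6 × 70 × 0.26513 × 18 = 150.3 kips.
Base metal shear (0.25 in plate): yield φR_n = 1.0×0.6×50×0.25×18 = 135.0 kips; rupture φR_n = 0.75×0.6×65×0.25×18 = 131.6 kips; take 131.6 kips (rupture).
Tension yield (gross): A_g = 4.5×0.25 = 1.125 in². φR_n = 0.90 × 50 × 1.125 = 50.6 kips.
Governing: min(150.3, 131.6, 50.6) = 50.6 kips → gross-section yield.

50.6 kips (gross-section yield governs)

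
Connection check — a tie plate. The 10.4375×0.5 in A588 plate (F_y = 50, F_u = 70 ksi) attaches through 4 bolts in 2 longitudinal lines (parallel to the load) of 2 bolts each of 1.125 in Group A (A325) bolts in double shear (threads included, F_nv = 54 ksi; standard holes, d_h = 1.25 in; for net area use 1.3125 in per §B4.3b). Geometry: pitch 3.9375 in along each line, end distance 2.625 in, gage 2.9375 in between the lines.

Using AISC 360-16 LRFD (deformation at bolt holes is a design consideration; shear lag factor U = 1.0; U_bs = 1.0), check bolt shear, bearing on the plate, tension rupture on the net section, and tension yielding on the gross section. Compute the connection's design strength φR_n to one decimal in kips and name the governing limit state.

205.1 kips (net-section rupture governs)

Bolt shear: A_b = π(1.125)²/4 = 0.99402 in². φR_n = 0.75 × 54 × 0.99402 × 4 × 2 = 322.1 kips.
Bearing (0.5 in plate, F_u = 70 ksi): end bolts L_c = 2.625 − 1.25/2 = 2, R_n = min(1.2×2×0.5×70, 2.4×1.125×0.5×70) = 84 kips/bolt; interior L_c = 3.9375 − 1.25 = 2.6875, R_n = 94.5 kips/bolt. φR_n = 0.75 × (2×84 + 2×94.5) = 267.8 kips.
Tension rupture (net): A_n = (10.4375 − 2×1.3125)×0.5 = 3.9063 in² (U = 1.0, A_e = A_n). φR_n = 0.75 × 70 × 3.9063 = 205.1 kips.
Tension yield (gross): A_g = 10.4375×0.5 = 5.2188 in². φR_n = 0.90 × 50 × 5.2188 = 234.8 kips.
Governing: min(322.1, 267.8, 205.1, 234.8) = 205.1 kips → net-section rupture.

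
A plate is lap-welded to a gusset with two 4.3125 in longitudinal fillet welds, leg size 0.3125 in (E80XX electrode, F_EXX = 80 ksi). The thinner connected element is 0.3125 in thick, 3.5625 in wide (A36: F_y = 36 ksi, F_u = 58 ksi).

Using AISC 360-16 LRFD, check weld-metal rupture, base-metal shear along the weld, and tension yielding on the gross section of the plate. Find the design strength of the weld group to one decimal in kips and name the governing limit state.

Weld metal: throat = 0.707×0.3125 = 0.22094 in, L = 2×4.3125 = 8.625 in. φR_n = 0.75 × 0.6 × 80 × 0.22094 × 8.625 = 68.6 kips.
Base metal shear (0.3125 in plate): yield φR_n = 1.0×0.6×36×0.3125×8.625 = 58.2 kips; rupture φR_n = 0.75×0.6×58×0.3125×8.625 = 70.3 kips; take 58.2 kips (yield).
Tension yield (gross): A_g = 3.5625×0.3125 = 1.1133 in². φR_n = 0.90 × 36 × 1.1133 = 36.1 kips.
Governing: min(68.6, 58.2, 36.1) = 36.1 kips → gross-section yield.

36.1 kips (gross-section yield governs)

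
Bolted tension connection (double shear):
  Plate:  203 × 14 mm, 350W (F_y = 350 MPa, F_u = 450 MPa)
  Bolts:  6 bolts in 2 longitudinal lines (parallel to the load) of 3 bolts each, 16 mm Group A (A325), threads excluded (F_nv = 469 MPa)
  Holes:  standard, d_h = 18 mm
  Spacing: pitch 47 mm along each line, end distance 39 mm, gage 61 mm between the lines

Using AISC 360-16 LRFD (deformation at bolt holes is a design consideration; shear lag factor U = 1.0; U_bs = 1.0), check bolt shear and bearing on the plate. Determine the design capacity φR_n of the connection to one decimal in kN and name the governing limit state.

848.7 kN (bolt shear governs)

Bolt shear: A_b = π(16)²/4 = 201.06 mm². φR_n = 0.75 × 469 × 201.06 × 6 × 2 = 848.7 kN.
Bearing (14 mm plate, F_u = 450 MPa): end bolts L_c = 39 − 18/2 = 30, R_n = min(1.2×30×14×450, 2.4×16×14×450) = 226.8 kN/bolt; interior L_c = 47 − 18 = 29, R_n = 219.24 kN/bolt. φR_n = 0.75 × (2×226.8 + 4×219.24) = 997.9 kN.
Governing: min(848.7, 997.9) = 848.7 kN → bolt shear.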